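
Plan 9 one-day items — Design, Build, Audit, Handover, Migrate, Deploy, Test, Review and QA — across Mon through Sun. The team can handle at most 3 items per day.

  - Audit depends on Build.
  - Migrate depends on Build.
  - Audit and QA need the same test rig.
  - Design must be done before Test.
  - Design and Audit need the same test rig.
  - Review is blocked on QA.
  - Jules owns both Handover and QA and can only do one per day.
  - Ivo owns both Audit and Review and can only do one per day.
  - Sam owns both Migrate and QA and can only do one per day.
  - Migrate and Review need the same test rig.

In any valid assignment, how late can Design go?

Sat

Downstream work caps Design at Sat.
Design at Sat is achievable: Build=Mon; Handover=Tue; Test=Sun; QA=Mon; Migrate=Tue; Review=Wed; Deploy=Mon; Design=Sat; Audit=Tue.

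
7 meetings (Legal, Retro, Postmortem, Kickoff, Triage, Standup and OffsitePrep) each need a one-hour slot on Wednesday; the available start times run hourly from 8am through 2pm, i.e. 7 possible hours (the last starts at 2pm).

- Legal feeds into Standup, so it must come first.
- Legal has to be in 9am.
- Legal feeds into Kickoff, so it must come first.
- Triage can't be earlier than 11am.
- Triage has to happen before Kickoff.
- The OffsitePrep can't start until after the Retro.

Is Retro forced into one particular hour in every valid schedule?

Retro can be 8am (e.g. Retro in 8am, Postmortem in 8am, Standup in 10am, OffsitePrep in 9am, Kickoff in 12pm, Legal in 9am, Triage in 11am) or 9am (e.g. OffsitePrep in 10am, Postmortem in 8am, Standup in 10am, Kickoff in 12pm, Retro in 9am, Legal in 9am, Triage in 11am).

No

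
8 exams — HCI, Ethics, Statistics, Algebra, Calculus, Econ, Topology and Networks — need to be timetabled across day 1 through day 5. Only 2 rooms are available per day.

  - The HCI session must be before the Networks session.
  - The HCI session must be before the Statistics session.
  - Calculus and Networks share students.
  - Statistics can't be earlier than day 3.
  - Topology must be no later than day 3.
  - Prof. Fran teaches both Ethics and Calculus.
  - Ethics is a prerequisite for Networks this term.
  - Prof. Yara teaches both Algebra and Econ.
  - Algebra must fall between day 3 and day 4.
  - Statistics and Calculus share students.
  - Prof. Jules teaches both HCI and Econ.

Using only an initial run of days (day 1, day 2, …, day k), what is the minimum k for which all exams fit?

The precedence chain requires at least 2 distinct days.
With at most 2 per day and 8 exams, at least 4 days are needed.
Statistics can't be placed before day 3, so the schedule must run through at least day 3.
4 works (last occupied day: day 4): for example Topology=day 1, HCI=day 2, Calculus=day 2, Networks=day 4, Ethics=day 1, Econ=day 4, Algebra=day 3, Statistics=day 3.

4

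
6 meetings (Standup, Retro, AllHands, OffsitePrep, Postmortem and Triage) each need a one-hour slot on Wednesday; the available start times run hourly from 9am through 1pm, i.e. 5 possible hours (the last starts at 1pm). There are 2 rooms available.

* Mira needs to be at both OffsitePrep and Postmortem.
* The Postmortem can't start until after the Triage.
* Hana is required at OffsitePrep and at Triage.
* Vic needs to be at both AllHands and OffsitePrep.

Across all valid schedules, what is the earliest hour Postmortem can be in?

10am

Precedence pushes Postmortem to at least 10am.
Postmortem at 10am is achievable: Retro in 10am, Standup in 9am, Triage in 9am, OffsitePrep in 12pm, AllHands in 11am, Postmortem in 10am.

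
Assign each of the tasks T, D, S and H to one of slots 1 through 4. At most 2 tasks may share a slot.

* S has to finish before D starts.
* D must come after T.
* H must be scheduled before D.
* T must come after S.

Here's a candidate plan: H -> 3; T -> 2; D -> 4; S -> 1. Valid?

At most 2 tasks may share a slot — holds.
H must be scheduled before D — holds.
S has to finish before D starts — holds.
D must come after T — holds.
T must come after S — holds.

Yes, all constraints hold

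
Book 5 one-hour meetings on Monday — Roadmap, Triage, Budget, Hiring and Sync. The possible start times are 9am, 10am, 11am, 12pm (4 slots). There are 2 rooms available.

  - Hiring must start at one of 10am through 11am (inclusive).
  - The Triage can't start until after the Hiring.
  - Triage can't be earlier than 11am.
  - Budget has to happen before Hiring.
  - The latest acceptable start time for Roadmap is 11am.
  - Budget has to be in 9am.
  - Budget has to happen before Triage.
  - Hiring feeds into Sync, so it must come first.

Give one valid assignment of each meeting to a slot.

Sync in 11am; Triage in 11am; Hiring in 10am; Roadmap in 9am; Budget in 9am

Checking: Hiring(10am) before Sync(11am); Budget(9am) before Hiring(10am); Hiring(10am) before Triage(11am); Budget(9am) before Triage(11am); Roadmap=9am in [9am,11am]; Hiring=10am in [10am,11am]; Budget=9am in [9am,9am]; Triage=11am in [11am,12pm]; max 2 per slot (cap 2).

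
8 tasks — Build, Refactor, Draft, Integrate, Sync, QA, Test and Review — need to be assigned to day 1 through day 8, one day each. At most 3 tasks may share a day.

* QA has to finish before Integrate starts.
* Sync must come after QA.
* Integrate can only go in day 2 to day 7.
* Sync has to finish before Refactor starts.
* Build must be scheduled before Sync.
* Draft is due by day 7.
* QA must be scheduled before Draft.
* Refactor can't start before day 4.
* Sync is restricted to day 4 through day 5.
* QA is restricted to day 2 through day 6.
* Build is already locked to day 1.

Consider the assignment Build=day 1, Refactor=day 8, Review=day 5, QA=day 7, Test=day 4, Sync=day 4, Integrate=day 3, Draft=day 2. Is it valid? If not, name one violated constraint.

At most 3 tasks may share a day — holds.
Build is already locked to day 1 — holds.
QA must be scheduled before Draft — violated.
QA is restricted to day 2 through day 6 — violated.
QA has to finish before Integrate starts — violated.
Refactor can't start before day 4 — holds.
Sync is restricted to day 4 through day 5 — holds.
Sync must come after QA — violated.
Integrate can only go in day 2 to day 7 — holds.
Build must be scheduled before Sync — holds.
Sync has to finish before Refactor starts — holds.
Draft is due by day 7 — holds.

No. QA must be scheduled before Draft is not satisfied.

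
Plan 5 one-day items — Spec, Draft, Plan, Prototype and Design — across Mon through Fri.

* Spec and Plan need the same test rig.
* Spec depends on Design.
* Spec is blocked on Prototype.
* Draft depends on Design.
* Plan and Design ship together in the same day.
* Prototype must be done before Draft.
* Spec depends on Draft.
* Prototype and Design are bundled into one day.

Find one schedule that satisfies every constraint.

Design in Mon; Prototype in Mon; Plan in Mon; Draft in Tue; Spec in Wed

Checking: Draft(Tue) before Spec(Wed); Design(Mon) before Draft(Tue); Prototype(Mon) before Draft(Tue); Design(Mon) before Spec(Wed); Prototype(Mon) before Spec(Wed); Spec(Wed) != Plan(Mon); Prototype = Design = Mon; Plan = Design = Mon.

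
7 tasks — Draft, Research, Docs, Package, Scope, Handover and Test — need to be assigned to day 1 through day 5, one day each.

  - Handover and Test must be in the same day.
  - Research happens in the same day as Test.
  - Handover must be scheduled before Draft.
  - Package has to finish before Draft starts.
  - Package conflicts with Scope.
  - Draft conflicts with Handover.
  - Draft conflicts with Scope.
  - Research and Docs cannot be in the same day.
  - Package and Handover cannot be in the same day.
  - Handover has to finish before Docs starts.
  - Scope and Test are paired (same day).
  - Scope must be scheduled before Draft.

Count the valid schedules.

Splitting on Draft: it can be day 3 (7), day 4 (18), day 5 (30). Listing each branch's schedules as (Research, Docs, Package, Scope, Handover, Test) by day number:
Draft=day 3: (1,2,2,1,1,1) (1,3,2,1,1,1) (1,4,2,1,1,1) (1,5,2,1,1,1) (2,3,1,2,2,2) (2,4,1,2,2,2) (2,5,1,2,2,2) — 7.
Draft=day 4: (1,2,2,1,1,1) (1,2,3,1,1,1) (1,3,2,1,1,1) (1,3,3,1,1,1) (1,4,2,1,1,1) (1,4,3,1,1,1) (1,5,2,1,1,1) (1,5,3,1,1,1) (2,3,1,2,2,2) (2,3,3,2,2,2) (2,4,1,2,2,2) (2,4,3,2,2,2) (2,5,1,2,2,2) (2,5,3,2,2,2) (3,4,1,3,3,3) (3,4,2,3,3,3) (3,5,1,3,3,3) (3,5,2,3,3,3) — 18.
Draft=day 5: (1,2,2,1,1,1) (1,2,3,1,1,1) (1,2,4,1,1,1) (1,3,2,1,1,1) (1,3,3,1,1,1) (1,3,4,1,1,1) (1,4,2,1,1,1) (1,4,3,1,1,1) (1,4,4,1,1,1) (1,5,2,1,1,1) (1,5,3,1,1,1) (1,5,4,1,1,1) (2,3,1,2,2,2) (2,3,3,2,2,2) (2,3,4,2,2,2) (2,4,1,2,2,2) (2,4,3,2,2,2) (2,4,4,2,2,2) (2,5,1,2,2,2) (2,5,3,2,2,2) (2,5,4,2,2,2) (3,4,1,3,3,3) (3,4,2,3,3,3) (3,4,4,3,3,3) (3,5,1,3,3,3) (3,5,2,3,3,3) (3,5,4,3,3,3) (4,5,1,4,4,4) (4,5,2,4,4,4) (4,5,3,4,4,4) — 30.
Summing: 7 + 18 + 30 = 55.

55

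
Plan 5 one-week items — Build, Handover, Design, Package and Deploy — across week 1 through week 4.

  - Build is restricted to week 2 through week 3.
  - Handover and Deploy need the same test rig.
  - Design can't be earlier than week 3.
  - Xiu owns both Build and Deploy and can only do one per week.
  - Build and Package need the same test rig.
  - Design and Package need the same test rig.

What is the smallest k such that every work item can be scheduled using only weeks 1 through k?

Design can't be placed before week 3, so the schedule must run through at least week 3.
3 works (last occupied week: week 3): for example Build=week 2; Design=week 3; Handover=week 1; Deploy=week 3; Package=week 1.

3 weeks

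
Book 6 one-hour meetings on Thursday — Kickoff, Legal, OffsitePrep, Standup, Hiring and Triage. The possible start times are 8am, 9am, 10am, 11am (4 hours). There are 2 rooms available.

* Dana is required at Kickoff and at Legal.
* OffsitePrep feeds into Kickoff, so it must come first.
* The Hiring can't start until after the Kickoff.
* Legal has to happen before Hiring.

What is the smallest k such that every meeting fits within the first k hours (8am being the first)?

3

The precedence chain requires at least 3 distinct hours.
With at most 2 per hour and 6 meetings, at least 3 hours are needed.
3 works (last occupied hour: 10am): for example Triage=10am; Kickoff=9am; Legal=8am; Hiring=10am; OffsitePrep=8am; Standup=9am.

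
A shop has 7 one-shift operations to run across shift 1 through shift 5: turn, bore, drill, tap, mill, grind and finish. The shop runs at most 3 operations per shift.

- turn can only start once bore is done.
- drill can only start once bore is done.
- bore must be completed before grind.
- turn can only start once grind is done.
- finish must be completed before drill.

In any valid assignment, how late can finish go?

shift 4

Downstream work caps finish at shift 4.
finish at shift 4 is achievable: finish in shift 4; turn in shift 3; bore in shift 1; mill in shift 1; grind in shift 2; drill in shift 5; tap in shift 1.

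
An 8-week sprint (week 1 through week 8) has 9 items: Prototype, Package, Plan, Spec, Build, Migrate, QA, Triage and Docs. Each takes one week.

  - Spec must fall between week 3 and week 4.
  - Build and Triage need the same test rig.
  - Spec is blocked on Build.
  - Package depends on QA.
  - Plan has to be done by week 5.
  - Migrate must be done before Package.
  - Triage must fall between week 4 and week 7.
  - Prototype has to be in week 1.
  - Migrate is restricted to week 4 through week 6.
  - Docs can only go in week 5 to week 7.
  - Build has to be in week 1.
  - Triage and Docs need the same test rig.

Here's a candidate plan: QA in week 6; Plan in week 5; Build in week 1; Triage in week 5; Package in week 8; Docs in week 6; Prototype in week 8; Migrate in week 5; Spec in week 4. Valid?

Spec must fall between week 3 and week 4 — holds.
Triage and Docs need the same test rig — holds.
Plan has to be done by week 5 — holds.
Migrate is restricted to week 4 through week 6 — holds.
Build and Triage need the same test rig — holds.
Docs can only go in week 5 to week 7 — holds.
Migrate must be done before Package — holds.
Triage must fall between week 4 and week 7 — holds.
Spec is blocked on Build — holds.
Prototype has to be in week 1 — violated.
Build has to be in week 1 — holds.
Package depends on QA — holds.

No — it violates: Prototype has to be in week 1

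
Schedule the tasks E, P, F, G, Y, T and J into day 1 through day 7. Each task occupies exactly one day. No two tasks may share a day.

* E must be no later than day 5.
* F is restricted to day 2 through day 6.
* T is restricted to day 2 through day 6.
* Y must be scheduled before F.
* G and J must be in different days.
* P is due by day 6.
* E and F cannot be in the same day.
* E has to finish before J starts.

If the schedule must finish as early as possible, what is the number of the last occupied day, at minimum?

day 7

The precedence chain requires at least 2 distinct days.
With at most 1 per day and 7 tasks, at least 7 days are needed.
7 works (last occupied day: day 7): for example G=day 7, P=day 5, T=day 4, Y=day 2, J=day 6, F=day 3, E=day 1.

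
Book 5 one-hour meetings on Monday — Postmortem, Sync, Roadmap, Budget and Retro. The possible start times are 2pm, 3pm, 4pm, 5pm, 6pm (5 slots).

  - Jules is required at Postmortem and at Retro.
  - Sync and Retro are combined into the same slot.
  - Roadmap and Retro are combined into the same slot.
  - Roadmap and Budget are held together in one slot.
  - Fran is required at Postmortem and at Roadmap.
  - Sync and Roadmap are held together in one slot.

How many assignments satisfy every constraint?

20

Splitting on Postmortem: it can be 2pm (4), 3pm (4), 4pm (4), 5pm (4), 6pm (4). Listing each branch's schedules as (Sync, Roadmap, Budget, Retro):
Postmortem=2pm: (3pm,3pm,3pm,3pm) (4pm,4pm,4pm,4pm) (5pm,5pm,5pm,5pm) (6pm,6pm,6pm,6pm) — 4.
Postmortem=3pm: (2pm,2pm,2pm,2pm) (4pm,4pm,4pm,4pm) (5pm,5pm,5pm,5pm) (6pm,6pm,6pm,6pm) — 4.
Postmortem=4pm: (2pm,2pm,2pm,2pm) (3pm,3pm,3pm,3pm) (5pm,5pm,5pm,5pm) (6pm,6pm,6pm,6pm) — 4.
Postmortem=5pm: (2pm,2pm,2pm,2pm) (3pm,3pm,3pm,3pm) (4pm,4pm,4pm,4pm) (6pm,6pm,6pm,6pm) — 4.
Postmortem=6pm: (2pm,2pm,2pm,2pm) (3pm,3pm,3pm,3pm) (4pm,4pm,4pm,4pm) (5pm,5pm,5pm,5pm) — 4.
Summing: 4 + 4 + 4 + 4 + 4 = 20.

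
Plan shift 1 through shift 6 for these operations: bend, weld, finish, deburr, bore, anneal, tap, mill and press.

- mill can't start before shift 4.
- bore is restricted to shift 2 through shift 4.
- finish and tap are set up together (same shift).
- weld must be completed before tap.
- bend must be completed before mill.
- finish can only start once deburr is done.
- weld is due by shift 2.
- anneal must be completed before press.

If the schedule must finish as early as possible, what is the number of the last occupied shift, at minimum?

shift 4

The precedence chain requires at least 2 distinct shifts.
mill can't be placed before shift 4, so the schedule must run through at least shift 4.
4 works (last occupied shift: shift 4): for example press=shift 2; tap=shift 2; bore=shift 2; weld=shift 1; anneal=shift 1; finish=shift 2; mill=shift 4; deburr=shift 1; bend=shift 1.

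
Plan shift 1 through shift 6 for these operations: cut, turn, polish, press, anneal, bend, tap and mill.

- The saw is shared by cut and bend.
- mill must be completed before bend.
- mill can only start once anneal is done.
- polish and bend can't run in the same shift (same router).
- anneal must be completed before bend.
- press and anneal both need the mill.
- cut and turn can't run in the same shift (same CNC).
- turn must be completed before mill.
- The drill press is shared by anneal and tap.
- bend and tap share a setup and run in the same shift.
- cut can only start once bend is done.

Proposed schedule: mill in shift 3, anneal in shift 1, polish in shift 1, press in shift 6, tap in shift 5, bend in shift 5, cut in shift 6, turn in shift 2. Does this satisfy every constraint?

Valid

The saw is shared by cut and bend — holds.
polish and bend can't run in the same shift (same router) — holds.
anneal must be completed before bend — holds.
mill can only start once anneal is done — holds.
press and anneal both need the mill — holds.
cut and turn can't run in the same shift (same CNC) — holds.
The drill press is shared by anneal and tap — holds.
turn must be completed before mill — holds.
bend and tap share a setup and run in the same shift — holds.
cut can only start once bend is done — holds.
mill must be completed before bend — holds.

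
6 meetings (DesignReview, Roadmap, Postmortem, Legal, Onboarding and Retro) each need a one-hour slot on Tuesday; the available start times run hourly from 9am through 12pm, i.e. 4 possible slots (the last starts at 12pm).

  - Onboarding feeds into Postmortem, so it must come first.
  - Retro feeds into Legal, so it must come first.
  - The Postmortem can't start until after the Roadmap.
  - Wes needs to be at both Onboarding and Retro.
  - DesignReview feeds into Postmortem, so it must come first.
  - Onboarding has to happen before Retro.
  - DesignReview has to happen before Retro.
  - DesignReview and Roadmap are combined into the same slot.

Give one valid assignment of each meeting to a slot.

Legal -> 11am; DesignReview -> 9am; Roadmap -> 9am; Onboarding -> 9am; Postmortem -> 10am; Retro -> 10am

Checking: Retro(10am) before Legal(11am); DesignReview(9am) before Postmortem(10am); DesignReview(9am) before Retro(10am); Onboarding(9am) before Retro(10am); Onboarding(9am) before Postmortem(10am); Roadmap(9am) before Postmortem(10am); Onboarding(9am) != Retro(10am); DesignReview = Roadmap = 9am.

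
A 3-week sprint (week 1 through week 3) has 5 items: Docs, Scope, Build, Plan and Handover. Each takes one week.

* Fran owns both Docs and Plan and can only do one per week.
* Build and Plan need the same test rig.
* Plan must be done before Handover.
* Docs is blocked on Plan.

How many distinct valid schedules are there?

Splitting on Docs: it can be week 2 (12), week 3 (18). Listing each branch's schedules as (Scope, Build, Plan, Handover) by week number:
Docs=week 2: (1,2,1,2) (1,2,1,3) (1,3,1,2) (1,3,1,3) (2,2,1,2) (2,2,1,3) (2,3,1,2) (2,3,1,3) (3,2,1,2) (3,2,1,3) (3,3,1,2) (3,3,1,3) — 12.
Docs=week 3: (1,1,2,3) (1,2,1,2) (1,2,1,3) (1,3,1,2) (1,3,1,3) (1,3,2,3) (2,1,2,3) (2,2,1,2) (2,2,1,3) (2,3,1,2) (2,3,1,3) (2,3,2,3) (3,1,2,3) (3,2,1,2) (3,2,1,3) (3,3,1,2) (3,3,1,3) (3,3,2,3) — 18.
Summing: 12 + 18 = 30.

30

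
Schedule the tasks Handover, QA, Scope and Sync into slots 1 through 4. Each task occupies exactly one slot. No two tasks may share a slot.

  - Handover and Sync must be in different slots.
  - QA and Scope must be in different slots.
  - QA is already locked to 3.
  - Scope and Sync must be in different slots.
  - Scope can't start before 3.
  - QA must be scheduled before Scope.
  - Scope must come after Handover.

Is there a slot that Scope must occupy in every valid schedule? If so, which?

4

Scope's window is 3–4.
QA is fixed at 3, and Scope can't share a slot with QA.
So Scope must be 4.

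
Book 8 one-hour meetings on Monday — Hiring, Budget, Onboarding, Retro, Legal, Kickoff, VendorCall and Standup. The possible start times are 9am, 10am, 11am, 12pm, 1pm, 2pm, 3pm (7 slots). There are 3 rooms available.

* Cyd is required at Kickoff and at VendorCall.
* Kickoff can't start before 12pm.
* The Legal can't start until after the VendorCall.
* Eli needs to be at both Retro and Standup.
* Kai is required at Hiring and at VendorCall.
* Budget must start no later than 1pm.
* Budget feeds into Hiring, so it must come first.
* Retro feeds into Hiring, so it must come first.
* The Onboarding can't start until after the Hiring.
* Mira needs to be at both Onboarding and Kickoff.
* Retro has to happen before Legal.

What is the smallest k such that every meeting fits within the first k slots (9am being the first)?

4 slots

The precedence chain requires at least 3 distinct slots.
With at most 3 per slot and 8 meetings, at least 3 slots are needed.
Kickoff can't be placed before 12pm — that is slot 4 counting from 9am — so the schedule must run through at least 4 slots.
4 works (last occupied slot: 12pm): for example Budget in 9am, Legal in 10am, VendorCall in 9am, Kickoff in 12pm, Retro in 9am, Onboarding in 11am, Hiring in 10am, Standup in 10am.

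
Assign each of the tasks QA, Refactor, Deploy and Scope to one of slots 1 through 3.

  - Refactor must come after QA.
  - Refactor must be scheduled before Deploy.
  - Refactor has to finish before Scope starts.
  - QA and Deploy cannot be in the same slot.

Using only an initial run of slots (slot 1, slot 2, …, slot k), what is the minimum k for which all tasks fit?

The precedence chain requires at least 3 distinct slots.
3 works (last occupied slot: 3): for example QA -> 1, Refactor -> 2, Deploy -> 3, Scope -> 3.

3 slots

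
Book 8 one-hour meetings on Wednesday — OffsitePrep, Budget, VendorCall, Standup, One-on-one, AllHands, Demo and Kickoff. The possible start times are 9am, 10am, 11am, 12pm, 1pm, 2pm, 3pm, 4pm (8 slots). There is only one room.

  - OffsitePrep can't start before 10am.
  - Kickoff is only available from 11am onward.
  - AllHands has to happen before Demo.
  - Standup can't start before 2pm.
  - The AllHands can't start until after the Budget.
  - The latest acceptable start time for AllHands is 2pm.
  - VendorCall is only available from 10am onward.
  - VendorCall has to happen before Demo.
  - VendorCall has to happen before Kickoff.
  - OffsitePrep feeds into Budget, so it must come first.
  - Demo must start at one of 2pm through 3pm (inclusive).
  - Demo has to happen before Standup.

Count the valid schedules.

18

Splitting on OffsitePrep: it can be 10am (12), 11am (5), 12pm (1). Listing each branch's schedules as (Budget, VendorCall, Standup, One-on-one, AllHands, Demo, Kickoff):
OffsitePrep=10am: (11am,12pm,3pm,9am,1pm,2pm,4pm) (11am,12pm,4pm,9am,1pm,2pm,3pm) (11am,12pm,4pm,9am,1pm,3pm,2pm) (11am,12pm,4pm,9am,2pm,3pm,1pm) (11am,1pm,3pm,9am,12pm,2pm,4pm) (11am,1pm,4pm,9am,12pm,2pm,3pm) (11am,1pm,4pm,9am,12pm,3pm,2pm) (12pm,11am,3pm,9am,1pm,2pm,4pm) (12pm,11am,4pm,9am,1pm,2pm,3pm) (12pm,11am,4pm,9am,1pm,3pm,2pm) (12pm,11am,4pm,9am,2pm,3pm,1pm) (1pm,11am,4pm,9am,2pm,3pm,12pm) — 12.
OffsitePrep=11am: (12pm,10am,3pm,9am,1pm,2pm,4pm) (12pm,10am,4pm,9am,1pm,2pm,3pm) (12pm,10am,4pm,9am,1pm,3pm,2pm) (12pm,10am,4pm,9am,2pm,3pm,1pm) (1pm,10am,4pm,9am,2pm,3pm,12pm) — 5.
OffsitePrep=12pm: (1pm,10am,4pm,9am,2pm,3pm,11am) — 1.
Summing: 12 + 5 + 1 = 18.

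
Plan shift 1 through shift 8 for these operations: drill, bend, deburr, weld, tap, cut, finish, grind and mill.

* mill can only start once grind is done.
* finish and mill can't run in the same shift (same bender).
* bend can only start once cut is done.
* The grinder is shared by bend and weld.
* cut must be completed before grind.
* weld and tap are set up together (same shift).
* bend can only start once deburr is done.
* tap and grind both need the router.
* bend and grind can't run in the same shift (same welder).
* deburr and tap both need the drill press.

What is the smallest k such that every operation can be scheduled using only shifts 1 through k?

The precedence chain requires at least 3 distinct shifts.
3 works (last occupied shift: shift 3): for example weld=shift 1, grind=shift 2, drill=shift 1, mill=shift 3, finish=shift 1, bend=shift 3, deburr=shift 2, tap=shift 1, cut=shift 1.

3 shifts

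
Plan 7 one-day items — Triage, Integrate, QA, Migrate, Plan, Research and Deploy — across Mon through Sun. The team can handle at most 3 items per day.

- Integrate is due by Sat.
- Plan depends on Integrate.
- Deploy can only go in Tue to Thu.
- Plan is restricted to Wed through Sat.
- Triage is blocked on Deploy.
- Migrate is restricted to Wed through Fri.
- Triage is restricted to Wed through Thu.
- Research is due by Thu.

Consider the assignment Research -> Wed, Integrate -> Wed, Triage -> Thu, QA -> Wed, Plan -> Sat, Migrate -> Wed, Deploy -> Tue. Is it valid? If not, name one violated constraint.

Deploy can only go in Tue to Thu — holds.
Triage is blocked on Deploy — holds.
The team can handle at most 3 items per day — violated.
Plan depends on Integrate — holds.
Migrate is restricted to Wed through Fri — holds.
Plan is restricted to Wed through Sat — holds.
Research is due by Thu — holds.
Integrate is due by Sat — holds.
Triage is restricted to Wed through Thu — holds.

Invalid. The team can handle at most 3 items per day.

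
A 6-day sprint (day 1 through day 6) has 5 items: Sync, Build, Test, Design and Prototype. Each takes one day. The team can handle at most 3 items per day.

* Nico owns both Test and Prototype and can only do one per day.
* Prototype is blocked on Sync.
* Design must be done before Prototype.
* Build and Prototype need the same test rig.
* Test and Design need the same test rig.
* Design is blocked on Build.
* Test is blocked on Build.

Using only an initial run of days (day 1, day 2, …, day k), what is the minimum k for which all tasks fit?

4

The precedence chain requires at least 3 distinct days.
With at most 3 per day and 5 tasks, at least 2 days are needed.
Could 3 days be enough, i.e. nothing placed later than day 3? No: Prototype must come after Sync (at day 1 or later) → {day 2, day 3}; Test must come after Build (at day 1 or later) → {day 2, day 3}; Build must come before Test (at day 3 or earlier) → {day 1, day 2}; Design must come after Build (at day 1 or later) → {day 2, day 3}; Prototype must come after Design (at day 2 or later) → {day 3}; Design must come before Prototype (at day 3 or earlier) → {day 2}; Test can't share with Prototype (day 3) → {day 2}; Design can't share with Test (day 2) → nothing is left.
So 3 days is not enough.
4 works (last occupied day: day 4): for example Sync in day 1; Build in day 1; Design in day 2; Test in day 4; Prototype in day 3.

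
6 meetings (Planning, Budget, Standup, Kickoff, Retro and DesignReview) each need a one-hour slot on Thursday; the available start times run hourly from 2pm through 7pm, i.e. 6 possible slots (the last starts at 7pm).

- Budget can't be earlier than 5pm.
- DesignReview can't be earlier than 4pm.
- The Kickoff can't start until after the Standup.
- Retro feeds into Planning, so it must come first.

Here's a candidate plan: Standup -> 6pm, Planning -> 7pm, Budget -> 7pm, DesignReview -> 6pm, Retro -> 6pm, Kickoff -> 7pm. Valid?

Budget can't be earlier than 5pm — holds.
DesignReview can't be earlier than 4pm — holds.
The Kickoff can't start until after the Standup — holds.
Retro feeds into Planning, so it must come first — holds.

Valid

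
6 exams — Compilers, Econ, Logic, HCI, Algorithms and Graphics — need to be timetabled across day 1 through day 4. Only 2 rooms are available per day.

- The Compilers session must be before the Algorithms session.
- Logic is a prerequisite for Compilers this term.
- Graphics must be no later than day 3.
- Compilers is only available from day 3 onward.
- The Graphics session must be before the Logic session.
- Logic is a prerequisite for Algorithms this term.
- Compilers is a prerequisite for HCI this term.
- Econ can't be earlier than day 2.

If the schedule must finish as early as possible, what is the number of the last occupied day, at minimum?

The precedence chain requires at least 4 distinct days.
With at most 2 per day and 6 exams, at least 3 days are needed.
4 works (last occupied day: day 4): for example Algorithms in day 4, HCI in day 4, Logic in day 2, Econ in day 2, Compilers in day 3, Graphics in day 1.

day 4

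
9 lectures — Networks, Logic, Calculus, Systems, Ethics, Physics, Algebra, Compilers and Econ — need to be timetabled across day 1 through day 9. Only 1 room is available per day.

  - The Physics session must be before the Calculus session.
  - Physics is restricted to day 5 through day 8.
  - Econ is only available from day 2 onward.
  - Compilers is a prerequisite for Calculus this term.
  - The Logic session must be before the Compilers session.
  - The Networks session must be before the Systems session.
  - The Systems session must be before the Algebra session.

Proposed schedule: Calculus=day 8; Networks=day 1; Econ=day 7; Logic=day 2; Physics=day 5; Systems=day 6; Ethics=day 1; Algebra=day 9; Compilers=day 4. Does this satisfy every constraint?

The Networks session must be before the Systems session — holds.
The Systems session must be before the Algebra session — holds.
Physics is restricted to day 5 through day 8 — holds.
The Physics session must be before the Calculus session — holds.
Compilers is a prerequisite for Calculus this term — holds.
Only 1 room is available per day — violated.
Econ is only available from day 2 onward — holds.
The Logic session must be before the Compilers session — holds.

No. Only 1 room is available per day is not satisfied.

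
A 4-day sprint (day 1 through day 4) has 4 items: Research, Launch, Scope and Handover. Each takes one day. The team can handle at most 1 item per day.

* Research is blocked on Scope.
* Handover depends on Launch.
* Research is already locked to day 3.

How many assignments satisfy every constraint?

Enumerating: Research=day 3, Launch=day 1, Scope=day 2, Handover=day 4 | Handover -> day 4; Research -> day 3; Launch -> day 2; Scope -> day 1.

2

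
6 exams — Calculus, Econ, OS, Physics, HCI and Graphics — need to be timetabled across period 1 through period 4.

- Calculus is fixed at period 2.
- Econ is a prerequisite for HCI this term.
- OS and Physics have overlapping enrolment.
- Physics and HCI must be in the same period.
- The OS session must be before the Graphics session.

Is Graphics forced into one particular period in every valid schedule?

No

Graphics can be period 2 (e.g. HCI -> period 2; OS -> period 1; Calculus -> period 2; Physics -> period 2; Econ -> period 1; Graphics -> period 2) or period 3 (e.g. OS -> period 1, Physics -> period 2, HCI -> period 2, Graphics -> period 3, Calculus -> period 2, Econ -> period 1).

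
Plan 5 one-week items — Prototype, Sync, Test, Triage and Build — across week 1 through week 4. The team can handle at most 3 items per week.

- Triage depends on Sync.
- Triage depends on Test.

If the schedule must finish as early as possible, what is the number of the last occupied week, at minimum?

2

The precedence chain requires at least 2 distinct weeks.
With at most 3 per week and 5 tasks, at least 2 weeks are needed.
2 works (last occupied week: week 2): for example Triage=week 2, Prototype=week 1, Build=week 2, Test=week 1, Sync=week 1.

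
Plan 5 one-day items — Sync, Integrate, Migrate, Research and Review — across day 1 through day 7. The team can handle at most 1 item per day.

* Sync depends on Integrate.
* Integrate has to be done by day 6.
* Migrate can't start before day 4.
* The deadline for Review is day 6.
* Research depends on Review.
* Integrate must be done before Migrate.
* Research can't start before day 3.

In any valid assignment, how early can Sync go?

day 2

Precedence pushes Sync to at least day 2.
Sync at day 2 is achievable: Migrate=day 4, Review=day 3, Sync=day 2, Research=day 5, Integrate=day 1.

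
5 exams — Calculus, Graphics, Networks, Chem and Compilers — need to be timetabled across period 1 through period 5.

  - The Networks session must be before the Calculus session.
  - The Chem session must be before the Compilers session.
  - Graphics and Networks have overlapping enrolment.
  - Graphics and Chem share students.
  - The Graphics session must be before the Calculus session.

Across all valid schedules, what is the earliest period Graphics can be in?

period 1

Downstream work caps Graphics at period 4.
Graphics at period 1 is achievable: Networks=period 2; Graphics=period 1; Compilers=period 3; Chem=period 2; Calculus=period 3.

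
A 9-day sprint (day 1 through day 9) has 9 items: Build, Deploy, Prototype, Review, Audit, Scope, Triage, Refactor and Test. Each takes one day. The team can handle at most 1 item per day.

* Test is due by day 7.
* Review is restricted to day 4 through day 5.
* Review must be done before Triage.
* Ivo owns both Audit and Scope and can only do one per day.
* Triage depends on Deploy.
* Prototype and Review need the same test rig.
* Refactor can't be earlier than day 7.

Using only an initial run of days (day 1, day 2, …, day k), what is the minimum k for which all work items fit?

The precedence chain requires at least 2 distinct days.
With at most 1 per day and 9 work items, at least 9 days are needed.
Refactor can't be placed before day 7, so the schedule must run through at least day 7.
9 works (last occupied day: day 9): for example Prototype=day 6, Test=day 1, Scope=day 9, Triage=day 5, Refactor=day 7, Deploy=day 2, Build=day 3, Audit=day 8, Review=day 4.

9 days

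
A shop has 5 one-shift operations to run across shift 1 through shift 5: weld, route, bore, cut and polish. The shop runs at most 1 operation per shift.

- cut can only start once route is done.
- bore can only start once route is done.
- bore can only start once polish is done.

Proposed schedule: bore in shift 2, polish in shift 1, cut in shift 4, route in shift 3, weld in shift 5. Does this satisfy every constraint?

bore can only start once polish is done — holds.
bore can only start once route is done — violated.
cut can only start once route is done — holds.
The shop runs at most 1 operation per shift — holds.

No — it violates: bore can only start once route is done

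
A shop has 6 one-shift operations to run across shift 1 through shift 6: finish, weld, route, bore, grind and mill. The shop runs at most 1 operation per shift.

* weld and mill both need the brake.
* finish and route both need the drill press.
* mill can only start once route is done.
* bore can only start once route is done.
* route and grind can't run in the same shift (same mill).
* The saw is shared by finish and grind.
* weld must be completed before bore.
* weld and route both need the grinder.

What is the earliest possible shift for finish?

finish at shift 1 is achievable: mill in shift 5, bore in shift 4, finish in shift 1, grind in shift 6, weld in shift 3, route in shift 2.

shift 1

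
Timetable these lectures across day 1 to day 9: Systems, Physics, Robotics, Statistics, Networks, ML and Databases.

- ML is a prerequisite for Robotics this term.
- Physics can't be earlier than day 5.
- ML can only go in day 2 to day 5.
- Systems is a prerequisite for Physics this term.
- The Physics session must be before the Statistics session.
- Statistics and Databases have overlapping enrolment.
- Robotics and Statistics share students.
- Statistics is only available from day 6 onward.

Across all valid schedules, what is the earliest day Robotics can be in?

Precedence pushes Robotics to at least day 3.
Robotics at day 3 is achievable: Physics=day 5, ML=day 2, Statistics=day 6, Networks=day 1, Databases=day 1, Robotics=day 3, Systems=day 1.

day 3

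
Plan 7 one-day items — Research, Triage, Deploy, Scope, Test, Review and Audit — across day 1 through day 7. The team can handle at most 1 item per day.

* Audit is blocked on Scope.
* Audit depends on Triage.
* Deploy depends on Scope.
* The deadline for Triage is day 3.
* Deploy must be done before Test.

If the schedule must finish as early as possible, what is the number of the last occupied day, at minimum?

The precedence chain requires at least 3 distinct days.
With at most 1 per day and 7 work items, at least 7 days are needed.
7 works (last occupied day: day 7): for example Research -> day 6, Audit -> day 4, Scope -> day 2, Test -> day 5, Review -> day 7, Triage -> day 1, Deploy -> day 3.

day 7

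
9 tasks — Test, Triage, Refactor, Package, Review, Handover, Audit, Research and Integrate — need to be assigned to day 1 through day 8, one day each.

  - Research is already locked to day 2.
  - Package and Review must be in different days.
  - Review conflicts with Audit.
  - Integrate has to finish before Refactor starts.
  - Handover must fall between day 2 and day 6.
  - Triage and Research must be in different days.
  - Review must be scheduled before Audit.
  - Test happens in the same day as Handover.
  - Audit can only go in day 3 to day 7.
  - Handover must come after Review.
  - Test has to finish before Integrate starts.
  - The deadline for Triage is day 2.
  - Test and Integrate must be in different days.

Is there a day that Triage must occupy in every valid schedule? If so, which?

day 1

Triage's window is day 1–day 2.
Research is fixed at day 2, and Triage can't share a day with Research.
So Triage must be day 1.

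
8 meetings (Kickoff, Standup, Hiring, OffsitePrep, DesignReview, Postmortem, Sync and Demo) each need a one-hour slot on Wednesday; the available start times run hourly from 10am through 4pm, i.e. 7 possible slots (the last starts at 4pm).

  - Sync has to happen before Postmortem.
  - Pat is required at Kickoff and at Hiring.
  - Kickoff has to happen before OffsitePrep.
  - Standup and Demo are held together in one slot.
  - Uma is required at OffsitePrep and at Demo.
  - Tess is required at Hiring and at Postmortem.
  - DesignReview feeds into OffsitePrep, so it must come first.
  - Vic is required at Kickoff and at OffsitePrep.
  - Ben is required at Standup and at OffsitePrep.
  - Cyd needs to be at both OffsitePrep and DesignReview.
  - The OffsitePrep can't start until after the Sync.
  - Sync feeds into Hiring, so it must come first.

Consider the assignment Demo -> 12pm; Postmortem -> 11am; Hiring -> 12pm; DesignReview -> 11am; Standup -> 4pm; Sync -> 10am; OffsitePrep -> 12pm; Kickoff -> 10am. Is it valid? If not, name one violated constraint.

Vic is required at Kickoff and at OffsitePrep — holds.
Pat is required at Kickoff and at Hiring — holds.
DesignReview feeds into OffsitePrep, so it must come first — holds.
Sync has to happen before Postmortem — holds.
Cyd needs to be at both OffsitePrep and DesignReview — holds.
Uma is required at OffsitePrep and at Demo — violated.
Tess is required at Hiring and at Postmortem — holds.
Standup and Demo are held together in one slot — violated.
Ben is required at Standup and at OffsitePrep — holds.
The OffsitePrep can't start until after the Sync — holds.
Sync feeds into Hiring, so it must come first — holds.
Kickoff has to happen before OffsitePrep — holds.

Invalid. Standup and Demo are held together in one slot.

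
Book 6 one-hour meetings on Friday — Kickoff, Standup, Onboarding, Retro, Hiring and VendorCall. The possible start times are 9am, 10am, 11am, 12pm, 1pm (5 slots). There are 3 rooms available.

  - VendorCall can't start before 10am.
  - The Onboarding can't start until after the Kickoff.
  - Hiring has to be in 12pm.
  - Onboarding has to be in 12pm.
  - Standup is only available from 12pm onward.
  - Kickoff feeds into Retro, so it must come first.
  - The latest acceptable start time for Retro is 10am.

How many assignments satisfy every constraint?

7

Splitting on Standup: it can be 12pm (3), 1pm (4). Listing each branch's schedules as (Kickoff, Onboarding, Retro, Hiring, VendorCall):
Standup=12pm: (9am,12pm,10am,12pm,10am) (9am,12pm,10am,12pm,11am) (9am,12pm,10am,12pm,1pm) — 3.
Standup=1pm: (9am,12pm,10am,12pm,10am) (9am,12pm,10am,12pm,11am) (9am,12pm,10am,12pm,12pm) (9am,12pm,10am,12pm,1pm) — 4.
Summing: 3 + 4 = 7.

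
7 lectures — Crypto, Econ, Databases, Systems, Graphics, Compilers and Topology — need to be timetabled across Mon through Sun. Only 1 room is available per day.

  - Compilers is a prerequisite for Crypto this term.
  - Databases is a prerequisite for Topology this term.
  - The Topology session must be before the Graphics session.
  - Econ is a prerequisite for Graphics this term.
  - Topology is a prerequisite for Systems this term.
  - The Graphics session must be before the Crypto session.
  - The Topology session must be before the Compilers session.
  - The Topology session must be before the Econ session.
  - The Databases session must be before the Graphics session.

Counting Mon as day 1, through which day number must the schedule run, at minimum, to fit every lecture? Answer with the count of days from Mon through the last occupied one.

The precedence chain requires at least 5 distinct days.
With at most 1 per day and 7 lectures, at least 7 days are needed.
7 works (last occupied day: Sun): for example Crypto -> Sat; Econ -> Wed; Topology -> Tue; Systems -> Sun; Databases -> Mon; Graphics -> Thu; Compilers -> Fri.

7 days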